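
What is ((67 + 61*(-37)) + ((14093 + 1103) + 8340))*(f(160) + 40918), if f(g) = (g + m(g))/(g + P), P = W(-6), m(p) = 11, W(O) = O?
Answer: 67256368439/77 ≈ 8.7346e+8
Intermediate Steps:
P = -6
f(g) = (11 + g)/(-6 + g) (f(g) = (g + 11)/(g - 6) = (11 + g)/(-6 + g))
((67 + 61*(-37)) + ((14093 + 1103) + 8340))*(f(160) + 40918) = ((67 + 61*(-37)) + ((14093 + 1103) + 8340))*((11 + 160)/(-6 + 160) + 40918) = ((67 - 2257) + (15196 + 8340))*(171/154 + 40918) = (-2190 + 23536)*((1/154)*171 + 40918) = 21346*(171/154 + 40918) = 21346*(6301543/154) = 67256368439/77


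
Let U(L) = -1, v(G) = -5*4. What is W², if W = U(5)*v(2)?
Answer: 400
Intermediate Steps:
v(G) = -20
W = 20 (W = -1*(-20) = 20)
W² = 20² = 400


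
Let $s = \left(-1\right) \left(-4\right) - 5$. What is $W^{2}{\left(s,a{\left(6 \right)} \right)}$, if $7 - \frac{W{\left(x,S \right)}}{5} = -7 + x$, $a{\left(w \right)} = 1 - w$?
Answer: $5625$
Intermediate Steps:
$s = -1$ ($s = 4 - 5 = -1$)
$W{\left(x,S \right)} = 70 - 5 x$ ($W{\left(x,S \right)} = 35 - 5 \left(-7 + x\right) = 35 - \left(-35 + 5 x\right) = 70 - 5 x$)
$W^{2}{\left(s,a{\left(6 \right)} \right)} = \left(70 - -5\right)^{2} = \left(70 + 5\right)^{2} = 75^{2} = 5625$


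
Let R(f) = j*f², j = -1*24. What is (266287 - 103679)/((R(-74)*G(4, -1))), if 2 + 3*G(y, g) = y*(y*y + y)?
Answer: -10163/213564 ≈ -0.047588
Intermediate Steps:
j = -24
G(y, g) = -⅔ + y*(y + y²)/3 (G(y, g) = -⅔ + (y*(y*y + y))/3 = -⅔ + (y*(y² + y))/3 = -⅔ + (y*(y + y²))/3 = -⅔ + y*(y + y²)/3)
R(f) = -24*f²
(266287 - 103679)/((R(-74)*G(4, -1))) = (266287 - 103679)/(((-24*(-74)²)*(-⅔ + (⅓)*4² + (⅓)*4³))) = 162608/(((-24*5476)*(-⅔ + (⅓)*16 + (⅓)*64))) = 162608/((-131424*(-⅔ + 16/3 + 64/3))) = 162608/((-131424*26)) = 162608/(-3417024) = 162608*(-1/3417024) = -10163/213564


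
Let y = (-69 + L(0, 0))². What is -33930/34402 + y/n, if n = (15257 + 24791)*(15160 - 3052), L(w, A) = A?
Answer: -2742088897533/2780261755328 ≈ -0.98627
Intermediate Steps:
y = 4761 (y = (-69 + 0)² = (-69)² = 4761)
n = 484901184 (n = 40048*12108 = 484901184)
-33930/34402 + y/n = -33930/34402 + 4761/484901184 = -33930*1/34402 + 4761*(1/484901184) = -16965/17201 + 1587/161633728 = -2742088897533/2780261755328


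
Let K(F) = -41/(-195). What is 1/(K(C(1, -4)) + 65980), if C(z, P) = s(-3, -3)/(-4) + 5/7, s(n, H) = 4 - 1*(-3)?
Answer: 195/12866141 ≈ 1.5156e-5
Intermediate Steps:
s(n, H) = 7 (s(n, H) = 4 + 3 = 7)
C(z, P) = -29/28 (C(z, P) = 7/(-4) + 5/7 = 7*(-1/4) + 5*(1/7) = -7/4 + 5/7 = -29/28)
K(F) = 41/195 (K(F) = -41*(-1/195) = 41/195)
1/(K(C(1, -4)) + 65980) = 1/(41/195 + 65980) = 1/(12866141/195) = 195/12866141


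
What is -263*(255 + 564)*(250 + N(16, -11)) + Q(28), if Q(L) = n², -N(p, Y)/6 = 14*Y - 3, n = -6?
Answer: -256753188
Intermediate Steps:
N(p, Y) = 18 - 84*Y (N(p, Y) = -6*(14*Y - 3) = -6*(-3 + 14*Y) = 18 - 84*Y)
Q(L) = 36 (Q(L) = (-6)² = 36)
-263*(255 + 564)*(250 + N(16, -11)) + Q(28) = -263*(255 + 564)*(250 + (18 - 84*(-11))) + 36 = -215397*(250 + (18 + 924)) + 36 = -215397*(250 + 942) + 36 = -215397*1192 + 36 = -263*976248 + 36 = -256753224 + 36 = -256753188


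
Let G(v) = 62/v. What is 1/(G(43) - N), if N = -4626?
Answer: 43/198980 ≈ 0.00021610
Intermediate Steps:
1/(G(43) - N) = 1/(62/43 - 1*(-4626)) = 1/(62*(1/43) + 4626) = 1/(62/43 + 4626) = 1/(198980/43) = 43/198980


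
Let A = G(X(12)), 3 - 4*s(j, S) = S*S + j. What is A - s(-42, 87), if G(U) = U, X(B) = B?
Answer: 1893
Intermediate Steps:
s(j, S) = 3/4 - j/4 - S**2/4 (s(j, S) = 3/4 - (S*S + j)/4 = 3/4 - (S**2 + j)/4 = 3/4 - (j + S**2)/4 = 3/4 + (-j/4 - S**2/4) = 3/4 - j/4 - S**2/4)
A = 12
A - s(-42, 87) = 12 - (3/4 - 1/4*(-42) - 1/4*87**2) = 12 - (3/4 + 21/2 - 1/4*7569) = 12 - (3/4 + 21/2 - 7569/4) = 12 - 1*(-1881) = 12 + 1881 = 1893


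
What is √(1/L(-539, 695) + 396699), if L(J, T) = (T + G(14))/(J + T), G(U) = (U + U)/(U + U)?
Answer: √1334496190/58 ≈ 629.84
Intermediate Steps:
G(U) = 1 (G(U) = (2*U)/((2*U)) = (2*U)*(1/(2*U)) = 1)
L(J, T) = (1 + T)/(J + T) (L(J, T) = (T + 1)/(J + T) = (1 + T)/(J + T))
√(1/L(-539, 695) + 396699) = √(1/((1 + 695)/(-539 + 695)) + 396699) = √(1/(696/156) + 396699) = √(1/((1/156)*696) + 396699) = √(1/(58/13) + 396699) = √(13/58 + 396699) = √(23008555/58) = √1334496190/58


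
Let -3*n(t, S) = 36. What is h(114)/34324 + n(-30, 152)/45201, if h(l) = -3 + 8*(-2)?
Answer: -423569/517159708 ≈ -0.00081903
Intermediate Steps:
n(t, S) = -12 (n(t, S) = -1/3*36 = -12)
h(l) = -19 (h(l) = -3 - 16 = -19)
h(114)/34324 + n(-30, 152)/45201 = -19/34324 - 12/45201 = -19*1/34324 - 12*1/45201 = -19/34324 - 4/15067 = -423569/517159708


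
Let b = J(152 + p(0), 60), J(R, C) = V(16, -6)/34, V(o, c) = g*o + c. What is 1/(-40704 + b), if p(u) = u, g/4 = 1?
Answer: -17/691939 ≈ -2.4569e-5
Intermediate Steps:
g = 4 (g = 4*1 = 4)
V(o, c) = c + 4*o (V(o, c) = 4*o + c = c + 4*o)
J(R, C) = 29/17 (J(R, C) = (-6 + 4*16)/34 = (-6 + 64)*(1/34) = 58*(1/34) = 29/17)
b = 29/17 ≈ 1.7059
1/(-40704 + b) = 1/(-40704 + 29/17) = 1/(-691939/17) = -17/691939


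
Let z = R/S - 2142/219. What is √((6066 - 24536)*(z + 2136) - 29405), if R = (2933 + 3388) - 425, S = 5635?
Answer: I*√5431389735178993/11753 ≈ 6270.6*I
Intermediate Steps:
R = 5896 (R = 6321 - 425 = 5896)
z = -3592982/411355 (z = 5896/5635 - 2142/219 = 5896*(1/5635) - 2142*1/219 = 5896/5635 - 714/73 = -3592982/411355 ≈ -8.7345)
√((6066 - 24536)*(z + 2136) - 29405) = √((6066 - 24536)*(-3592982/411355 + 2136) - 29405) = √(-18470*875061298/411355 - 29405) = √(-3232476434812/82271 - 29405) = √(-3234895613567/82271) = I*√5431389735178993/11753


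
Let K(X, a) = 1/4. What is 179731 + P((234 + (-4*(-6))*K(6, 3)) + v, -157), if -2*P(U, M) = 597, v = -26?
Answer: 358865/2 ≈ 1.7943e+5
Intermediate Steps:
K(X, a) = ¼
P(U, M) = -597/2 (P(U, M) = -½*597 = -597/2)
179731 + P((234 + (-4*(-6))*K(6, 3)) + v, -157) = 179731 - 597/2 = 358865/2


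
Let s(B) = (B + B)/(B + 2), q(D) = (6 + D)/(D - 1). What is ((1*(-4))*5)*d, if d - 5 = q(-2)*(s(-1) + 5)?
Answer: -20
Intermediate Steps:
q(D) = (6 + D)/(-1 + D)
s(B) = 2*B/(2 + B) (s(B) = (2*B)/(2 + B) = 2*B/(2 + B))
d = 1 (d = 5 + ((6 - 2)/(-1 - 2))*(2*(-1)/(2 - 1) + 5) = 5 + (4/(-3))*(2*(-1)/1 + 5) = 5 + (-⅓*4)*(2*(-1)*1 + 5) = 5 - 4*(-2 + 5)/3 = 5 - 4/3*3 = 5 - 4 = 1)
((1*(-4))*5)*d = ((1*(-4))*5)*1 = -4*5*1 = -20*1 = -20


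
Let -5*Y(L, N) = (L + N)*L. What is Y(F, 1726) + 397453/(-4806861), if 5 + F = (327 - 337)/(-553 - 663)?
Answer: 3052923201982079/1776923464704 ≈ 1718.1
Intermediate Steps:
F = -3035/608 (F = -5 + (327 - 337)/(-553 - 663) = -5 - 10/(-1216) = -5 - 10*(-1/1216) = -5 + 5/608 = -3035/608 ≈ -4.9918)
Y(L, N) = -L*(L + N)/5 (Y(L, N) = -(L + N)*L/5 = -L*(L + N)/5)
Y(F, 1726) + 397453/(-4806861) = -1/5*(-3035/608)*(-3035/608 + 1726) + 397453/(-4806861) = -1/5*(-3035/608)*1046373/608 + 397453*(-1/4806861) = 635148411/369664 - 397453/4806861 = 3052923201982079/1776923464704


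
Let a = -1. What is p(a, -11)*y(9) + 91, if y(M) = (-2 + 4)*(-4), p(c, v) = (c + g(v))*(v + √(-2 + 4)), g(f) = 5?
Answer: 443 - 32*√2 ≈ 397.75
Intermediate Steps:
p(c, v) = (5 + c)*(v + √2) (p(c, v) = (c + 5)*(v + √(-2 + 4)) = (5 + c)*(v + √2))
y(M) = -8 (y(M) = 2*(-4) = -8)
p(a, -11)*y(9) + 91 = (5*(-11) + 5*√2 - 1*(-11) - √2)*(-8) + 91 = (-55 + 5*√2 + 11 - √2)*(-8) + 91 = (-44 + 4*√2)*(-8) + 91 = (352 - 32*√2) + 91 = 443 - 32*√2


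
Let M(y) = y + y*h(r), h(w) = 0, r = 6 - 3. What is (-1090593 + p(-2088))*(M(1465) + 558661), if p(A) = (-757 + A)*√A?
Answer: -610869494718 - 9561350820*I*√58 ≈ -6.1087e+11 - 7.2817e+10*I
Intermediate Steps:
r = 3
M(y) = y (M(y) = y + y*0 = y + 0 = y)
p(A) = √A*(-757 + A)
(-1090593 + p(-2088))*(M(1465) + 558661) = (-1090593 + √(-2088)*(-757 - 2088))*(1465 + 558661) = (-1090593 + (6*I*√58)*(-2845))*560126 = (-1090593 - 17070*I*√58)*560126 = -610869494718 - 9561350820*I*√58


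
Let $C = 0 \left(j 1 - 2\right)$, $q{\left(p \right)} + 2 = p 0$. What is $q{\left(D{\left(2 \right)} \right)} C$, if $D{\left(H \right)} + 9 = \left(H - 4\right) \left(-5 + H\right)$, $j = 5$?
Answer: $0$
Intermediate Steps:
$D{\left(H \right)} = -9 + \left(-5 + H\right) \left(-4 + H\right)$ ($D{\left(H \right)} = -9 + \left(H - 4\right) \left(-5 + H\right) = -9 + \left(-4 + H\right) \left(-5 + H\right) = -9 + \left(-5 + H\right) \left(-4 + H\right)$)
$q{\left(p \right)} = -2$ ($q{\left(p \right)} = -2 + p 0 = -2 + 0 = -2$)
$C = 0$ ($C = 0 \left(5 \cdot 1 - 2\right) = 0 \left(5 - 2\right) = 0 \cdot 3 = 0$)
$q{\left(D{\left(2 \right)} \right)} C = \left(-2\right) 0 = 0$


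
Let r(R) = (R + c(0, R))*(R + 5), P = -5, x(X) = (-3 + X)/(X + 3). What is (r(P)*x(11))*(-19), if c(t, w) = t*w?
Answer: 0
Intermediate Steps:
x(X) = (-3 + X)/(3 + X)
r(R) = R*(5 + R) (r(R) = (R + 0*R)*(R + 5) = (R + 0)*(5 + R) = R*(5 + R))
(r(P)*x(11))*(-19) = ((-5*(5 - 5))*((-3 + 11)/(3 + 11)))*(-19) = ((-5*0)*(8/14))*(-19) = (0*((1/14)*8))*(-19) = (0*(4/7))*(-19) = 0*(-19) = 0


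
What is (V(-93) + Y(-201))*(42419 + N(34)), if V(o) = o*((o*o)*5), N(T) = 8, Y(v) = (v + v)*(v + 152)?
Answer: -169796545149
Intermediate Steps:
Y(v) = 2*v*(152 + v) (Y(v) = (2*v)*(152 + v) = 2*v*(152 + v))
V(o) = 5*o³ (V(o) = o*(o²*5) = o*(5*o²) = 5*o³)
(V(-93) + Y(-201))*(42419 + N(34)) = (5*(-93)³ + 2*(-201)*(152 - 201))*(42419 + 8) = (5*(-804357) + 2*(-201)*(-49))*42427 = (-4021785 + 19698)*42427 = -4002087*42427 = -169796545149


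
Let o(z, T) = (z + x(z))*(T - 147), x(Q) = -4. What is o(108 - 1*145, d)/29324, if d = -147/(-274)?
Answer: 1645371/8034776 ≈ 0.20478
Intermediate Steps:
d = 147/274 (d = -147*(-1/274) = 147/274 ≈ 0.53650)
o(z, T) = (-147 + T)*(-4 + z) (o(z, T) = (z - 4)*(T - 147) = (-4 + z)*(-147 + T) = (-147 + T)*(-4 + z))
o(108 - 1*145, d)/29324 = (588 - 147*(108 - 1*145) - 4*147/274 + 147*(108 - 1*145)/274)/29324 = (588 - 147*(108 - 145) - 294/137 + 147*(108 - 145)/274)*(1/29324) = (588 - 147*(-37) - 294/137 + (147/274)*(-37))*(1/29324) = (588 + 5439 - 294/137 - 5439/274)*(1/29324) = (1645371/274)*(1/29324) = 1645371/8034776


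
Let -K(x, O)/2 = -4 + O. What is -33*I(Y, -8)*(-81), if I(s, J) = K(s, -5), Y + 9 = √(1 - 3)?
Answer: 48114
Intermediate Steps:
Y = -9 + I*√2 (Y = -9 + √(1 - 3) = -9 + √(-2) = -9 + I*√2 ≈ -9.0 + 1.4142*I)
K(x, O) = 8 - 2*O (K(x, O) = -2*(-4 + O) = 8 - 2*O)
I(s, J) = 18 (I(s, J) = 8 - 2*(-5) = 8 + 10 = 18)
-33*I(Y, -8)*(-81) = -33*18*(-81) = -594*(-81) = 48114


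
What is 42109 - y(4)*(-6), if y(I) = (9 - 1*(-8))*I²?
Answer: 43741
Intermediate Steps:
y(I) = 17*I² (y(I) = (9 + 8)*I² = 17*I²)
42109 - y(4)*(-6) = 42109 - 17*4²*(-6) = 42109 - 17*16*(-6) = 42109 - 272*(-6) = 42109 - 1*(-1632) = 42109 + 1632 = 43741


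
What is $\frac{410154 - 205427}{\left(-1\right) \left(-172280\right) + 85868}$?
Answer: $\frac{204727}{258148} \approx 0.79306$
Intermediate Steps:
$\frac{410154 - 205427}{\left(-1\right) \left(-172280\right) + 85868} = \frac{204727}{172280 + 85868} = \frac{204727}{258148}$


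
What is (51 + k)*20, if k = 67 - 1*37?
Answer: 1620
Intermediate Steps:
k = 30 (k = 67 - 37 = 30)
(51 + k)*20 = (51 + 30)*20 = 81*20 = 1620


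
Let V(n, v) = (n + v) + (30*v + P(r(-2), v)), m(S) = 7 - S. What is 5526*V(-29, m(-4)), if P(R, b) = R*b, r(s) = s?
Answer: 1602540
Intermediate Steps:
V(n, v) = n + 29*v (V(n, v) = (n + v) + (30*v - 2*v) = (n + v) + 28*v = n + 29*v)
5526*V(-29, m(-4)) = 5526*(-29 + 29*(7 - 1*(-4))) = 5526*(-29 + 29*(7 + 4)) = 5526*(-29 + 29*11) = 5526*(-29 + 319) = 5526*290 = 1602540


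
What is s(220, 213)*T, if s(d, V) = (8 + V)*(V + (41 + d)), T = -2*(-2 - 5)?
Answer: 1466556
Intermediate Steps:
T = 14 (T = -2*(-7) = 14)
s(d, V) = (8 + V)*(41 + V + d)
s(220, 213)*T = (328 + 213² + 8*220 + 49*213 + 213*220)*14 = (328 + 45369 + 1760 + 10437 + 46860)*14 = 104754*14 = 1466556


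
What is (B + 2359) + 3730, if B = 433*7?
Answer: 9120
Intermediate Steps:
B = 3031
(B + 2359) + 3730 = (3031 + 2359) + 3730 = 5390 + 3730 = 9120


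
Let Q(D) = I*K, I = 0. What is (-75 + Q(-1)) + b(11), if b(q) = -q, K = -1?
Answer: -86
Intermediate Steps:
Q(D) = 0 (Q(D) = 0*(-1) = 0)
(-75 + Q(-1)) + b(11) = (-75 + 0) - 1*11 = -75 - 11 = -86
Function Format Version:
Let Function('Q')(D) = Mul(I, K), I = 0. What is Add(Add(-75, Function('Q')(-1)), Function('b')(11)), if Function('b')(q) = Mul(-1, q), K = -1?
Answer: -86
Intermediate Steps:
Function('Q')(D) = 0 (Function('Q')(D) = Mul(0, -1) = 0)
Add(Add(-75, Function('Q')(-1)), Function('b')(11)) = Add(Add(-75, 0), Mul(-1, 11)) = Add(-75, -11) = -86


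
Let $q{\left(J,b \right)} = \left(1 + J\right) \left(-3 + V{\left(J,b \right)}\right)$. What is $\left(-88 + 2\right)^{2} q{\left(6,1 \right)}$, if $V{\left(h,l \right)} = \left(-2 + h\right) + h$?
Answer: $362404$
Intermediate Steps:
$V{\left(h,l \right)} = -2 + 2 h$
$q{\left(J,b \right)} = \left(1 + J\right) \left(-5 + 2 J\right)$ ($q{\left(J,b \right)} = \left(1 + J\right) \left(-3 + \left(-2 + 2 J\right)\right) = \left(1 + J\right) \left(-5 + 2 J\right)$)
$\left(-88 + 2\right)^{2} q{\left(6,1 \right)} = \left(-88 + 2\right)^{2} \left(-5 - 6 + 2 \cdot 6 \left(-1 + 6\right)\right) = \left(-86\right)^{2} \left(-5 - 6 + 2 \cdot 6 \cdot 5\right) = 7396 \left(-5 - 6 + 60\right) = 7396 \cdot 49 = 362404$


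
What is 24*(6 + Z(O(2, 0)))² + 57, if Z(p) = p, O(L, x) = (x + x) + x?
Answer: 921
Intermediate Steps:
O(L, x) = 3*x (O(L, x) = 2*x + x = 3*x)
24*(6 + Z(O(2, 0)))² + 57 = 24*(6 + 3*0)² + 57 = 24*(6 + 0)² + 57 = 24*6² + 57 = 24*36 + 57 = 864 + 57 = 921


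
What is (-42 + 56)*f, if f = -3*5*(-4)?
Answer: 840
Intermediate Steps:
f = 60 (f = -15*(-4) = 60)
(-42 + 56)*f = (-42 + 56)*60 = 14*60 = 840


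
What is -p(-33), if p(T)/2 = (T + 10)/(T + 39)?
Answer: 23/3 ≈ 7.6667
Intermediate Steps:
p(T) = 2*(10 + T)/(39 + T) (p(T) = 2*((T + 10)/(T + 39)) = 2*((10 + T)/(39 + T)) = 2*(10 + T)/(39 + T))
-p(-33) = -2*(10 - 33)/(39 - 33) = -2*(-23)/6 = -1*(-23/3) = 23/3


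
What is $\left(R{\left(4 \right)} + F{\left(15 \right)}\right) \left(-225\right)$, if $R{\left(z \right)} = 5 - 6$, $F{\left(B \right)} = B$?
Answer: $-3150$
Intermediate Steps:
$R{\left(z \right)} = -1$ ($R{\left(z \right)} = 5 - 6 = -1$)
$\left(R{\left(4 \right)} + F{\left(15 \right)}\right) \left(-225\right) = \left(-1 + 15\right) \left(-225\right) = 14 \left(-225\right) = -3150$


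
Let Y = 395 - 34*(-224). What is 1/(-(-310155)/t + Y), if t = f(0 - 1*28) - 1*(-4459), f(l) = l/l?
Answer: 892/7207843 ≈ 0.00012375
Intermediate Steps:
f(l) = 1
t = 4460 (t = 1 - 1*(-4459) = 1 + 4459 = 4460)
Y = 8011 (Y = 395 + 7616 = 8011)
1/(-(-310155)/t + Y) = 1/(-(-310155)/4460 + 8011) = 1/(-69*(-899/892) + 8011) = 1/(62031/892 + 8011) = 1/(7207843/892) = 892/7207843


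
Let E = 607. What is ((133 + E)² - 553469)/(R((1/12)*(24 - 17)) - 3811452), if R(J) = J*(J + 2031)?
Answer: 845136/548678435 ≈ 0.0015403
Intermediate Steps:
R(J) = J*(2031 + J)
((133 + E)² - 553469)/(R((1/12)*(24 - 17)) - 3811452) = ((133 + 607)² - 553469)/(((1/12)*(24 - 17))*(2031 + (1/12)*(24 - 17)) - 3811452) = (740² - 553469)/(((1*(1/12))*7)*(2031 + (1*(1/12))*7) - 3811452) = (547600 - 553469)/(((1/12)*7)*(2031 + (1/12)*7) - 3811452) = -5869/(7*(2031 + 7/12)/12 - 3811452) = -5869/((7/12)*(24379/12) - 3811452) = -5869/(170653/144 - 3811452) = -5869/(-548678435/144) = -5869*(-144/548678435) = 845136/548678435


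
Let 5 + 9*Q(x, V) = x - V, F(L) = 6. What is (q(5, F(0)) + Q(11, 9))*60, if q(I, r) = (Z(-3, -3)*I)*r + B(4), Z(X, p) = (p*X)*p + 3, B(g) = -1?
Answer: -43280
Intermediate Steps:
Q(x, V) = -5/9 - V/9 + x/9 (Q(x, V) = -5/9 + (x - V)/9 = -5/9 + (-V/9 + x/9) = -5/9 - V/9 + x/9)
Z(X, p) = 3 + X*p**2 (Z(X, p) = (X*p)*p + 3 = X*p**2 + 3 = 3 + X*p**2)
q(I, r) = -1 - 24*I*r (q(I, r) = ((3 - 3*(-3)**2)*I)*r - 1 = ((3 - 3*9)*I)*r - 1 = ((3 - 27)*I)*r - 1 = (-24*I)*r - 1 = -24*I*r - 1 = -1 - 24*I*r)
(q(5, F(0)) + Q(11, 9))*60 = ((-1 - 24*5*6) + (-5/9 - 1/9*9 + (1/9)*11))*60 = ((-1 - 720) + (-5/9 - 1 + 11/9))*60 = (-721 - 1/3)*60 = -2164/3*60 = -43280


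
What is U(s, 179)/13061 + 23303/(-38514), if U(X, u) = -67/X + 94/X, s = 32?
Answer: -695606827/1149785952 ≈ -0.60499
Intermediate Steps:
U(X, u) = 27/X
U(s, 179)/13061 + 23303/(-38514) = (27/32)/13061 + 23303/(-38514) = (27*(1/32))*(1/13061) + 23303*(-1/38514) = (27/32)*(1/13061) - 3329/5502 = 27/417952 - 3329/5502 = -695606827/1149785952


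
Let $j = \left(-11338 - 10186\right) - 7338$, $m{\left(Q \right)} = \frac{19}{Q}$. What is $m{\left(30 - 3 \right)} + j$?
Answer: $- \frac{779255}{27} \approx -28861.0$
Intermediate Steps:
$j = -28862$ ($j = -21524 - 7338 = -28862$)
$m{\left(30 - 3 \right)} + j = \frac{19}{30 - 3} - 28862 = \frac{19}{27} - 28862 = - \frac{779255}{27}$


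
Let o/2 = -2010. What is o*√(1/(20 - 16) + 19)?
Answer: -2010*√77 ≈ -17638.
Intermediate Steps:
o = -4020 (o = 2*(-2010) = -4020)
o*√(1/(20 - 16) + 19) = -4020*√(1/(20 - 16) + 19) = -4020*√(1/4 + 19) = -4020*√(¼ + 19) = -2010*√77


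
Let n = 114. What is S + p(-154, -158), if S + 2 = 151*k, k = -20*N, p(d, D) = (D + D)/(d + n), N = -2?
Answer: 60459/10 ≈ 6045.9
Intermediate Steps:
p(d, D) = 2*D/(114 + d) (p(d, D) = (D + D)/(d + 114) = (2*D)/(114 + d) = 2*D/(114 + d))
k = 40 (k = -20*(-2) = 40)
S = 6038 (S = -2 + 151*40 = -2 + 6040 = 6038)
S + p(-154, -158) = 6038 + 2*(-158)/(114 - 154) = 6038 + 2*(-158)/(-40) = 6038 + 2*(-158)*(-1/40) = 6038 + 79/10 = 60459/10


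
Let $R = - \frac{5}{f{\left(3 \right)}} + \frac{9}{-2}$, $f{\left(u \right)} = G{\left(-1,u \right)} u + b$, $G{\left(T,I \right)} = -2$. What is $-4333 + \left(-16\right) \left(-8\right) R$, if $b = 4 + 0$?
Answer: $-4589$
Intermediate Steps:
$b = 4$
$f{\left(u \right)} = 4 - 2 u$ ($f{\left(u \right)} = - 2 u + 4 = 4 - 2 u$)
$R = -2$ ($R = - \frac{5}{4 - 6} + \frac{9}{-2} = - \frac{5}{4 - 6} + 9 \left(- \frac{1}{2}\right) = - \frac{5}{-2} - \frac{9}{2} = \left(-5\right) \left(- \frac{1}{2}\right) - \frac{9}{2} = \frac{5}{2} - \frac{9}{2} = -2$)
$-4333 + \left(-16\right) \left(-8\right) R = -4333 + \left(-16\right) \left(-8\right) \left(-2\right) = -4333 + 128 \left(-2\right) = -4333 - 256 = -4589$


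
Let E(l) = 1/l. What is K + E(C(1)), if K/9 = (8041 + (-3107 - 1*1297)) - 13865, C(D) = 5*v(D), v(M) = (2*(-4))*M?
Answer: -3682081/40 ≈ -92052.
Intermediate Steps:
v(M) = -8*M
C(D) = -40*D (C(D) = 5*(-8*D) = -40*D)
K = -92052 (K = 9*((8041 + (-3107 - 1*1297)) - 13865) = 9*((8041 + (-3107 - 1297)) - 13865) = 9*((8041 - 4404) - 13865) = 9*(3637 - 13865) = 9*(-10228) = -92052)
K + E(C(1)) = -92052 + 1/(-40*1) = -92052 + 1/(-40) = -92052 - 1/40 = -3682081/40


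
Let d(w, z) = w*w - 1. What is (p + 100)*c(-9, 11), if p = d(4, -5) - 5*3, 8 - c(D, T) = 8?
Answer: 0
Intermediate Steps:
c(D, T) = 0 (c(D, T) = 8 - 1*8 = 8 - 8 = 0)
d(w, z) = -1 + w² (d(w, z) = w² - 1 = -1 + w²)
p = 0 (p = (-1 + 4²) - 5*3 = (-1 + 16) - 15 = 15 - 15 = 0)
(p + 100)*c(-9, 11) = (0 + 100)*0 = 100*0 = 0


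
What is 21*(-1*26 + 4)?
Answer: -462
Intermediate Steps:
21*(-1*26 + 4) = 21*(-26 + 4) = 21*(-22) = -462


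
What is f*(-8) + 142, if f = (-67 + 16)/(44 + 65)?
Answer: 15886/109 ≈ 145.74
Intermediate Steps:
f = -51/109 ≈ -0.46789
f*(-8) + 142 = -51/109*(-8) + 142 = 408/109 + 142 = 15886/109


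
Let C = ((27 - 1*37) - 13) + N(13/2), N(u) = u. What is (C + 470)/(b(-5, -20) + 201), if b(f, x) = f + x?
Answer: 907/352 ≈ 2.5767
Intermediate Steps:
C = -33/2 (C = ((27 - 1*37) - 13) + 13/2 = ((27 - 37) - 13) + 13*(½) = (-10 - 13) + 13/2 = -23 + 13/2 = -33/2 ≈ -16.500)
(C + 470)/(b(-5, -20) + 201) = (-33/2 + 470)/((-5 - 20) + 201) = 907/(2*(-25 + 201)) = (907/2)/176 = (907/2)*(1/176) = 907/352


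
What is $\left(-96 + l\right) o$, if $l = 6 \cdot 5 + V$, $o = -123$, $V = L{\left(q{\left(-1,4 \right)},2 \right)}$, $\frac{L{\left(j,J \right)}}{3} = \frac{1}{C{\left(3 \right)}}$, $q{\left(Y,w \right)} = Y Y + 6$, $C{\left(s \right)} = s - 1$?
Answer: $\frac{15867}{2} \approx 7933.5$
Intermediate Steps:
$C{\left(s \right)} = -1 + s$ ($C{\left(s \right)} = s - 1 = -1 + s$)
$q{\left(Y,w \right)} = 6 + Y^{2}$ ($q{\left(Y,w \right)} = Y^{2} + 6 = 6 + Y^{2}$)
$L{\left(j,J \right)} = \frac{3}{2}$ ($L{\left(j,J \right)} = \frac{3}{-1 + 3} = \frac{3}{2}$)
$V = \frac{3}{2} \approx 1.5$
$l = \frac{63}{2}$ ($l = 6 \cdot 5 + \frac{3}{2} = 30 + \frac{3}{2} = \frac{63}{2} \approx 31.5$)
$\left(-96 + l\right) o = \left(-96 + \frac{63}{2}\right) \left(-123\right) = \left(- \frac{129}{2}\right) \left(-123\right) = \frac{15867}{2}$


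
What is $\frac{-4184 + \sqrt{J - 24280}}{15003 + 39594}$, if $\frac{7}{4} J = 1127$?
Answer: $- \frac{4184}{54597} + \frac{2 i \sqrt{5909}}{54597} \approx -0.076634 + 0.0028159 i$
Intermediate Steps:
$J = 644$ ($J = \frac{4}{7} \cdot 1127 = 644$)
$\frac{-4184 + \sqrt{J - 24280}}{15003 + 39594} = \frac{-4184 + \sqrt{644 - 24280}}{15003 + 39594} = \frac{-4184 + \sqrt{-23636}}{54597} = \left(-4184 + 2 i \sqrt{5909}\right) \frac{1}{54597} = - \frac{4184}{54597} + \frac{2 i \sqrt{5909}}{54597}$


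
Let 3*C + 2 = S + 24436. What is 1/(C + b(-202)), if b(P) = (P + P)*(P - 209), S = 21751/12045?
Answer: 36135/6294329221 ≈ 5.7409e-6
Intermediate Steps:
S = 21751/12045 (S = 21751*(1/12045) = 21751/12045 ≈ 1.8058)
b(P) = 2*P*(-209 + P) (b(P) = (2*P)*(-209 + P) = 2*P*(-209 + P))
C = 294329281/36135 (C = -⅔ + (21751/12045 + 24436)/3 = -⅔ + (⅓)*(294353371/12045) = -⅔ + 294353371/36135 = 294329281/36135 ≈ 8145.3)
1/(C + b(-202)) = 1/(294329281/36135 + 2*(-202)*(-209 - 202)) = 1/(294329281/36135 + 2*(-202)*(-411)) = 1/(294329281/36135 + 166044) = 1/(6294329221/36135) = 36135/6294329221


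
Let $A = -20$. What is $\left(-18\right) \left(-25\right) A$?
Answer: $-9000$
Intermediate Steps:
$\left(-18\right) \left(-25\right) A = \left(-18\right) \left(-25\right) \left(-20\right) = 450 \left(-20\right) = -9000$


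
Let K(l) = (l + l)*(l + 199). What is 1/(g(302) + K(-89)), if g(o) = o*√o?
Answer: -4895/88958198 - 151*√302/177916396 ≈ -6.9775e-5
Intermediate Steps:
K(l) = 2*l*(199 + l) (K(l) = (2*l)*(199 + l) = 2*l*(199 + l))
g(o) = o^(3/2)
1/(g(302) + K(-89)) = 1/(302^(3/2) + 2*(-89)*(199 - 89)) = 1/(302*√302 + 2*(-89)*110) = 1/(302*√302 - 19580) = 1/(-19580 + 302*√302)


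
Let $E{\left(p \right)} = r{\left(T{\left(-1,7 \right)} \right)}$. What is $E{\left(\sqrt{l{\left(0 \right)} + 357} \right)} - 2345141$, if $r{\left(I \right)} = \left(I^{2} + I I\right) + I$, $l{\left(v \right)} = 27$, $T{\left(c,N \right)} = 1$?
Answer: $-2345138$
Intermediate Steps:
$r{\left(I \right)} = I + 2 I^{2}$ ($r{\left(I \right)} = \left(I^{2} + I^{2}\right) + I = 2 I^{2} + I = I + 2 I^{2}$)
$E{\left(p \right)} = 3$ ($E{\left(p \right)} = 1 \left(1 + 2 \cdot 1\right) = 1 \left(1 + 2\right) = 1 \cdot 3 = 3$)
$E{\left(\sqrt{l{\left(0 \right)} + 357} \right)} - 2345141 = 3 - 2345141 = -2345138$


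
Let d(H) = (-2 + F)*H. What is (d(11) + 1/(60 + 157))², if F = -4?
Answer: 205091041/47089 ≈ 4355.4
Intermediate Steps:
d(H) = -6*H (d(H) = (-2 - 4)*H = -6*H)
(d(11) + 1/(60 + 157))² = (-6*11 + 1/(60 + 157))² = (-66 + 1/217)² = (-14321/217)² = 205091041/47089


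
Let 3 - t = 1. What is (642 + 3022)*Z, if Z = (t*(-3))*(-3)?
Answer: 65952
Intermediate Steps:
t = 2 (t = 3 - 1*1 = 3 - 1 = 2)
Z = 18 (Z = (2*(-3))*(-3) = -6*(-3) = 18)
(642 + 3022)*Z = (642 + 3022)*18 = 3664*18 = 65952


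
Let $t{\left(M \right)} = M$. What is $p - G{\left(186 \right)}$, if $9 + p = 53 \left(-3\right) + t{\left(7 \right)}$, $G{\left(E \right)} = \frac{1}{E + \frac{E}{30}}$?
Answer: $- \frac{154726}{961} \approx -161.01$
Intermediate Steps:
$G{\left(E \right)} = \frac{30}{31 E}$ ($G{\left(E \right)} = \frac{1}{E + E \frac{1}{30}} = \frac{1}{E + \frac{E}{30}} = \frac{1}{\frac{31}{30} E} = \frac{30}{31 E}$)
$p = -161$ ($p = -9 + \left(53 \left(-3\right) + 7\right) = -9 + \left(-159 + 7\right) = -9 - 152 = -161$)
$p - G{\left(186 \right)} = -161 - \frac{30}{31 \cdot 186} = -161 - \frac{30}{31} \cdot \frac{1}{186} = -161 - \frac{5}{961} = - \frac{154726}{961}$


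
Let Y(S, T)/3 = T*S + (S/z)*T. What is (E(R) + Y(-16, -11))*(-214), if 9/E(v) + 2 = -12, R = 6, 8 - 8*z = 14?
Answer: 264611/7 ≈ 37802.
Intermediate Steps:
z = -¾ (z = 1 - ⅛*14 = 1 - 7/4 = -¾ ≈ -0.75000)
E(v) = -9/14 (E(v) = 9/(-2 - 12) = 9/(-14) = 9*(-1/14) = -9/14)
Y(S, T) = -S*T (Y(S, T) = 3*(T*S + (S/(-¾))*T) = 3*(S*T + (S*(-4/3))*T) = 3*(S*T + (-4*S/3)*T) = 3*(S*T - 4*S*T/3) = 3*(-S*T/3) = -S*T)
(E(R) + Y(-16, -11))*(-214) = (-9/14 - 1*(-16)*(-11))*(-214) = (-9/14 - 176)*(-214) = -2473/14*(-214) = 264611/7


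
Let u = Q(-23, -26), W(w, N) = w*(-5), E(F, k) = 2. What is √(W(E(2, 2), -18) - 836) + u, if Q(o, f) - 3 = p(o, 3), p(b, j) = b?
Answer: -20 + 3*I*√94 ≈ -20.0 + 29.086*I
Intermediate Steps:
Q(o, f) = 3 + o
W(w, N) = -5*w
u = -20 (u = 3 - 23 = -20)
√(W(E(2, 2), -18) - 836) + u = √(-5*2 - 836) - 20 = √(-10 - 836) - 20 = √(-846) - 20 = 3*I*√94 - 20 = -20 + 3*I*√94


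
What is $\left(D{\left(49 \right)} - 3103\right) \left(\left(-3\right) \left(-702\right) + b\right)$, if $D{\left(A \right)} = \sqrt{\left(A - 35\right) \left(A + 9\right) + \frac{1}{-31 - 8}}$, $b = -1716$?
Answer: $-1210170 + 10 \sqrt{1235013} \approx -1.1991 \cdot 10^{6}$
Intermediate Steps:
$D{\left(A \right)} = \sqrt{- \frac{1}{39} + \left(-35 + A\right) \left(9 + A\right)}$ ($D{\left(A \right)} = \sqrt{\left(-35 + A\right) \left(9 + A\right) + \frac{1}{-39}} = \sqrt{\left(-35 + A\right) \left(9 + A\right) - \frac{1}{39}} = \sqrt{- \frac{1}{39} + \left(-35 + A\right) \left(9 + A\right)}$)
$\left(D{\left(49 \right)} - 3103\right) \left(\left(-3\right) \left(-702\right) + b\right) = \left(\frac{\sqrt{-479154 - 1937754 + 1521 \cdot 49^{2}}}{39} - 3103\right) \left(\left(-3\right) \left(-702\right) - 1716\right) = \left(\frac{\sqrt{-479154 - 1937754 + 1521 \cdot 2401}}{39} - 3103\right) \left(2106 - 1716\right) = \left(\frac{\sqrt{-479154 - 1937754 + 3651921}}{39} - 3103\right) 390 = \left(\frac{\sqrt{1235013}}{39} - 3103\right) 390 = \left(-3103 + \frac{\sqrt{1235013}}{39}\right) 390 = -1210170 + 10 \sqrt{1235013}$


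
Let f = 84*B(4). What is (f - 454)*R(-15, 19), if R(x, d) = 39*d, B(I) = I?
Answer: -87438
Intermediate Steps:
f = 336 (f = 84*4 = 336)
(f - 454)*R(-15, 19) = (336 - 454)*(39*19) = -118*741 = -87438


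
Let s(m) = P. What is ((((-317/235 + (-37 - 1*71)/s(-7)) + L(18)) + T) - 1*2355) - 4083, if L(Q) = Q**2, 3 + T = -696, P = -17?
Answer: -27197944/3995 ≈ -6808.0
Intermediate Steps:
s(m) = -17
T = -699 (T = -3 - 696 = -699)
((((-317/235 + (-37 - 1*71)/s(-7)) + L(18)) + T) - 1*2355) - 4083 = ((((-317/235 + (-37 - 1*71)/(-17)) + 18**2) - 699) - 1*2355) - 4083 = ((((-317*1/235 + (-37 - 71)*(-1/17)) + 324) - 699) - 2355) - 4083 = ((((-317/235 - 108*(-1/17)) + 324) - 699) - 2355) - 4083 = ((((-317/235 + 108/17) + 324) - 699) - 2355) - 4083 = (((19991/3995 + 324) - 699) - 2355) - 4083 = ((1314371/3995 - 699) - 2355) - 4083 = (-1478134/3995 - 2355) - 4083 = -10886359/3995 - 4083 = -27197944/3995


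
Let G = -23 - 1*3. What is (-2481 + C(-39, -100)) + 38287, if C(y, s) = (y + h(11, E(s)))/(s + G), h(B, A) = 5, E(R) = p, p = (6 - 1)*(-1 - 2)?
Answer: 2255795/63 ≈ 35806.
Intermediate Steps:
G = -26 (G = -23 - 3 = -26)
p = -15 (p = 5*(-3) = -15)
E(R) = -15
C(y, s) = (5 + y)/(-26 + s) (C(y, s) = (y + 5)/(s - 26) = (5 + y)/(-26 + s))
(-2481 + C(-39, -100)) + 38287 = (-2481 + (5 - 39)/(-26 - 100)) + 38287 = (-2481 - 34/(-126)) + 38287 = (-2481 - 1/126*(-34)) + 38287 = (-2481 + 17/63) + 38287 = -156286/63 + 38287 = 2255795/63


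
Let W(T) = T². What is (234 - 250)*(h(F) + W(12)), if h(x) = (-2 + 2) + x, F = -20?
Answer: -1984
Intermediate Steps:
h(x) = x (h(x) = 0 + x = x)
(234 - 250)*(h(F) + W(12)) = (234 - 250)*(-20 + 12²) = -16*(-20 + 144) = -16*124 = -1984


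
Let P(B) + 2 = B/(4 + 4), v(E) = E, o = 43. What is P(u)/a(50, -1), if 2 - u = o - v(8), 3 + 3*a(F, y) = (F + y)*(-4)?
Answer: 147/1592 ≈ 0.092337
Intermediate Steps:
a(F, y) = -1 - 4*F/3 - 4*y/3 (a(F, y) = -1 + ((F + y)*(-4))/3 = -1 + (-4*F - 4*y)/3 = -1 + (-4*F/3 - 4*y/3) = -1 - 4*F/3 - 4*y/3)
u = -33 (u = 2 - (43 - 1*8) = 2 - (43 - 8) = 2 - 1*35 = 2 - 35 = -33)
P(B) = -2 + B/8 (P(B) = -2 + B/(4 + 4) = -2 + B/8)
P(u)/a(50, -1) = (-2 + (⅛)*(-33))/(-1 - 4/3*50 - 4/3*(-1)) = (-2 - 33/8)/(-1 - 200/3 + 4/3) = -49/(8*(-199/3)) = -49/8*(-3/199) = 147/1592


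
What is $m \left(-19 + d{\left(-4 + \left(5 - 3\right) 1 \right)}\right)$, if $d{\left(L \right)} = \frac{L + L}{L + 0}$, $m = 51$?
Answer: $-867$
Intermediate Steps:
$d{\left(L \right)} = 2$ ($d{\left(L \right)} = \frac{2 L}{L} = 2$)
$m \left(-19 + d{\left(-4 + \left(5 - 3\right) 1 \right)}\right) = 51 \left(-19 + 2\right) = 51 \left(-17\right) = -867$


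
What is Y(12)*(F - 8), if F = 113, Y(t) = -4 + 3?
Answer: -105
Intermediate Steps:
Y(t) = -1
Y(12)*(F - 8) = -(113 - 8) = -1*105 = -105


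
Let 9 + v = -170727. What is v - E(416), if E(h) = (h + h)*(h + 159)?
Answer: -649136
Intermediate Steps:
v = -170736 (v = -9 - 170727 = -170736)
E(h) = 2*h*(159 + h) (E(h) = (2*h)*(159 + h) = 2*h*(159 + h))
v - E(416) = -170736 - 2*416*(159 + 416) = -170736 - 2*416*575 = -170736 - 1*478400 = -170736 - 478400 = -649136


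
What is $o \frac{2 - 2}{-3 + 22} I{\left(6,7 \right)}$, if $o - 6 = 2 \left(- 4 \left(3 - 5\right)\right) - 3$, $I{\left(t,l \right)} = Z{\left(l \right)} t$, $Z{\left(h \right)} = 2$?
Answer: $0$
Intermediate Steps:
$I{\left(t,l \right)} = 2 t$
$o = 19$ ($o = 6 - \left(3 - 2 \left(- 4 \left(3 - 5\right)\right)\right) = 6 - \left(3 - 2 \left(\left(-4\right) \left(-2\right)\right)\right) = 6 + \left(2 \cdot 8 - 3\right) = 6 + \left(16 - 3\right) = 6 + 13 = 19$)
$o \frac{2 - 2}{-3 + 22} I{\left(6,7 \right)} = 19 \frac{2 - 2}{-3 + 22} \cdot 2 \cdot 6 = 19 \cdot \frac{0}{19} \cdot 12 = 19 \cdot 0 \cdot \frac{1}{19} \cdot 12 = 19 \cdot 0 \cdot 12 = 0 \cdot 12 = 0$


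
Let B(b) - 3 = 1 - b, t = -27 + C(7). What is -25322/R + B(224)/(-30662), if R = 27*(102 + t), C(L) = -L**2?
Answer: -194067181/5381181 ≈ -36.064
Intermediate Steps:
t = -76 (t = -27 - 1*7**2 = -27 - 1*49 = -27 - 49 = -76)
B(b) = 4 - b (B(b) = 3 + (1 - b) = 4 - b)
R = 702 (R = 27*(102 - 76) = 27*26 = 702)
-25322/R + B(224)/(-30662) = -25322/702 + (4 - 1*224)/(-30662) = -25322*1/702 + (4 - 224)*(-1/30662) = -12661/351 - 220*(-1/30662) = -12661/351 + 110/15331 = -194067181/5381181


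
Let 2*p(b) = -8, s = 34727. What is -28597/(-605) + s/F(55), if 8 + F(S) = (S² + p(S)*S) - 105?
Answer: 97992959/1628660 ≈ 60.168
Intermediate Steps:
p(b) = -4 (p(b) = (½)*(-8) = -4)
F(S) = -113 + S² - 4*S (F(S) = -8 + ((S² - 4*S) - 105) = -8 + (-105 + S² - 4*S) = -113 + S² - 4*S)
-28597/(-605) + s/F(55) = -28597/(-605) + 34727/(-113 + 55² - 4*55) = -28597*(-1/605) + 34727/(-113 + 3025 - 220) = 28597/605 + 34727/2692 = 97992959/1628660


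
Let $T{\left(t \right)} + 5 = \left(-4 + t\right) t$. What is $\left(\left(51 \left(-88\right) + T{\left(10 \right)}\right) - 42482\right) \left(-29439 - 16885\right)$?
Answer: $2173290460$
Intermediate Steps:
$T{\left(t \right)} = -5 + t \left(-4 + t\right)$ ($T{\left(t \right)} = -5 + \left(-4 + t\right) t = -5 + t \left(-4 + t\right)$)
$\left(\left(51 \left(-88\right) + T{\left(10 \right)}\right) - 42482\right) \left(-29439 - 16885\right) = \left(\left(51 \left(-88\right) - \left(45 - 100\right)\right) - 42482\right) \left(-29439 - 16885\right) = \left(\left(-4488 - -55\right) - 42482\right) \left(-46324\right) = \left(\left(-4488 + 55\right) - 42482\right) \left(-46324\right) = \left(-4433 - 42482\right) \left(-46324\right) = \left(-46915\right) \left(-46324\right) = 2173290460$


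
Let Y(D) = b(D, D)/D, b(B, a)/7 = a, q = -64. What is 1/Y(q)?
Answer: ⅐ ≈ 0.14286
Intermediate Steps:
b(B, a) = 7*a
Y(D) = 7 (Y(D) = (7*D)/D = 7)
1/Y(q) = 1/7 = ⅐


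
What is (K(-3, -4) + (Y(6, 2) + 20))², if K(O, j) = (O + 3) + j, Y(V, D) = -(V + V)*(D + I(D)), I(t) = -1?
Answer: 16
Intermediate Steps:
Y(V, D) = -2*V*(-1 + D) (Y(V, D) = -(V + V)*(D - 1) = -2*V*(-1 + D))
K(O, j) = 3 + O + j (K(O, j) = (3 + O) + j = 3 + O + j)
(K(-3, -4) + (Y(6, 2) + 20))² = ((3 - 3 - 4) + (2*6*(1 - 1*2) + 20))² = (-4 + (2*6*(1 - 2) + 20))² = (-4 + (2*6*(-1) + 20))² = (-4 + (-12 + 20))² = (-4 + 8)² = 4² = 16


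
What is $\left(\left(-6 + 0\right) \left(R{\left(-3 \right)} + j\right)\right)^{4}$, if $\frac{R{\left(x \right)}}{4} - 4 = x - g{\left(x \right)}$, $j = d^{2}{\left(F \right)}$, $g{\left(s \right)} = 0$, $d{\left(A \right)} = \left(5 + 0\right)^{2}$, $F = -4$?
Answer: $202865213941776$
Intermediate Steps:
$d{\left(A \right)} = 25$ ($d{\left(A \right)} = 5^{2} = 25$)
$j = 625$ ($j = 25^{2} = 625$)
$R{\left(x \right)} = 16 + 4 x$ ($R{\left(x \right)} = 16 + 4 \left(x - 0\right) = 16 + 4 \left(x + 0\right) = 16 + 4 x$)
$\left(\left(-6 + 0\right) \left(R{\left(-3 \right)} + j\right)\right)^{4} = \left(\left(-6 + 0\right) \left(\left(16 + 4 \left(-3\right)\right) + 625\right)\right)^{4} = \left(- 6 \left(\left(16 - 12\right) + 625\right)\right)^{4} = \left(- 6 \left(4 + 625\right)\right)^{4} = \left(\left(-6\right) 629\right)^{4} = \left(-3774\right)^{4} = 202865213941776$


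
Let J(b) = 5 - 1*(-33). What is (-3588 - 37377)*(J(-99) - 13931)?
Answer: 569126745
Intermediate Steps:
J(b) = 38 (J(b) = 5 + 33 = 38)
(-3588 - 37377)*(J(-99) - 13931) = (-3588 - 37377)*(38 - 13931) = -40965*(-13893) = 569126745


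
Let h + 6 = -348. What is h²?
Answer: 125316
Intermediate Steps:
h = -354 (h = -6 - 348 = -354)
h² = (-354)² = 125316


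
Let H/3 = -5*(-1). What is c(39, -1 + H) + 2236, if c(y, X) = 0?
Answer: 2236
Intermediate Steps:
H = 15 (H = 3*(-5*(-1)) = 3*5 = 15)
c(39, -1 + H) + 2236 = 0 + 2236 = 2236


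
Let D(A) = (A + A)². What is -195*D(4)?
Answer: -12480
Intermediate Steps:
D(A) = 4*A² (D(A) = (2*A)² = 4*A²)
-195*D(4) = -780*4² = -780*16 = -195*64 = -12480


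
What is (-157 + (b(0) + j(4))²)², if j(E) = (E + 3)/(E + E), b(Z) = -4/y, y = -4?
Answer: 96491329/4096 ≈ 23557.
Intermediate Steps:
b(Z) = 1 (b(Z) = -4/(-4) = -4*(-¼) = 1)
j(E) = (3 + E)/(2*E) (j(E) = (3 + E)/((2*E)) = (3 + E)*(1/(2*E)) = (3 + E)/(2*E))
(-157 + (b(0) + j(4))²)² = (-157 + (1 + (½)*(3 + 4)/4)²)² = (-157 + (1 + (½)*(¼)*7)²)² = (-157 + (1 + 7/8)²)² = (-157 + (15/8)²)² = (-157 + 225/64)² = (-9823/64)² = 96491329/4096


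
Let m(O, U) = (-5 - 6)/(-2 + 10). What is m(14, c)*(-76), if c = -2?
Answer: 209/2 ≈ 104.50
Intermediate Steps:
m(O, U) = -11/8
m(14, c)*(-76) = -11/8*(-76) = 209/2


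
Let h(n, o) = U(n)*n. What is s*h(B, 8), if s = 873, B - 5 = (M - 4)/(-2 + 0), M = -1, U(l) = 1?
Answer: 13095/2 ≈ 6547.5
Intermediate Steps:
B = 15/2 (B = 5 + (-1 - 4)/(-2 + 0) = 5 - 5/(-2) = 5 - 5*(-1/2) = 5 + 5/2 = 15/2 ≈ 7.5000)
h(n, o) = n (h(n, o) = 1*n = n)
s*h(B, 8) = 873*(15/2) = 13095/2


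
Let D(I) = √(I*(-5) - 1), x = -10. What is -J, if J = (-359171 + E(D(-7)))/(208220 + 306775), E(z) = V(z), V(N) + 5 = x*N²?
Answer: 359516/514995 ≈ 0.69810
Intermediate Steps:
V(N) = -5 - 10*N²
D(I) = √(-1 - 5*I) (D(I) = √(-5*I - 1) = √(-1 - 5*I))
E(z) = -5 - 10*z²
J = -359516/514995 (J = (-359171 + (-5 - 10*(√(-1 - 5*(-7)))²))/(208220 + 306775) = (-359171 + (-5 - 10*(√(-1 + 35))²))/514995 = (-359171 + (-5 - 10*(√34)²))*(1/514995) = (-359171 + (-5 - 10*34))*(1/514995) = (-359171 + (-5 - 340))*(1/514995) = (-359171 - 345)*(1/514995) = -359516*1/514995 = -359516/514995 ≈ -0.69810)
-J = -1*(-359516/514995) = 359516/514995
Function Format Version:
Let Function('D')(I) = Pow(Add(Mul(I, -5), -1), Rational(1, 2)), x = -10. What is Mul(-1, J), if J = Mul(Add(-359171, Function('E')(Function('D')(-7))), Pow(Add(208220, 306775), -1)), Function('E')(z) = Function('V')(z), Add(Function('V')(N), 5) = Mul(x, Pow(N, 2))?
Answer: Rational(359516, 514995) ≈ 0.69810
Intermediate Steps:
Function('V')(N) = Add(-5, Mul(-10, Pow(N, 2)))
Function('D')(I) = Pow(Add(-1, Mul(-5, I)), Rational(1, 2)) (Function('D')(I) = Pow(Add(Mul(-5, I), -1), Rational(1, 2)) = Pow(Add(-1, Mul(-5, I)), Rational(1, 2)))
Function('E')(z) = Add(-5, Mul(-10, Pow(z, 2)))
J = Rational(-359516, 514995) (J = Mul(Add(-359171, Add(-5, Mul(-10, Pow(Pow(Add(-1, Mul(-5, -7)), Rational(1, 2)), 2)))), Pow(Add(208220, 306775), -1)) = Mul(Add(-359171, Add(-5, Mul(-10, Pow(Pow(Add(-1, 35), Rational(1, 2)), 2)))), Pow(514995, -1)) = Mul(Add(-359171, Add(-5, Mul(-10, Pow(Pow(34, Rational(1, 2)), 2)))), Rational(1, 514995)) = Mul(Add(-359171, Add(-5, Mul(-10, 34))), Rational(1, 514995)) = Mul(Add(-359171, Add(-5, -340)), Rational(1, 514995)) = Mul(Add(-359171, -345), Rational(1, 514995)) = Mul(-359516, Rational(1, 514995)) = Rational(-359516, 514995) ≈ -0.69810)
Mul(-1, J) = Mul(-1, Rational(-359516, 514995)) = Rational(359516, 514995)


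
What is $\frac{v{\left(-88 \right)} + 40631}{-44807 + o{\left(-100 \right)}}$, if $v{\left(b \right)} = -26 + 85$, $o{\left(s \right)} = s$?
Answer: $- \frac{40690}{44907} \approx -0.90609$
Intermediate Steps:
$v{\left(b \right)} = 59$
$\frac{v{\left(-88 \right)} + 40631}{-44807 + o{\left(-100 \right)}} = \frac{59 + 40631}{-44807 - 100} = \frac{40690}{-44907} = 40690 \left(- \frac{1}{44907}\right) = - \frac{40690}{44907}$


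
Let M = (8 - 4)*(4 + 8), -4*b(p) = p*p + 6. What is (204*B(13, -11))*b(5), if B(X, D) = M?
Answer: -75888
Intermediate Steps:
b(p) = -3/2 - p²/4 (b(p) = -(p*p + 6)/4 = -(p² + 6)/4 = -(6 + p²)/4 = -3/2 - p²/4)
M = 48 (M = 4*12 = 48)
B(X, D) = 48
(204*B(13, -11))*b(5) = (204*48)*(-3/2 - ¼*5²) = 9792*(-3/2 - ¼*25) = 9792*(-3/2 - 25/4) = 9792*(-31/4) = -75888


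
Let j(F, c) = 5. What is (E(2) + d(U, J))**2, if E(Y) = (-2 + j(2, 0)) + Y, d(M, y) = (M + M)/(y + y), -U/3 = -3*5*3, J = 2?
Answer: 21025/4 ≈ 5256.3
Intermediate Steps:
U = 135 (U = -3*(-3*5)*3 = -(-45)*3 = -3*(-45) = 135)
d(M, y) = M/y (d(M, y) = (2*M)/((2*y)) = (2*M)*(1/(2*y)) = M/y)
E(Y) = 3 + Y (E(Y) = (-2 + 5) + Y = 3 + Y)
(E(2) + d(U, J))**2 = ((3 + 2) + 135/2)**2 = (5 + 135*(1/2))**2 = (5 + 135/2)**2 = (145/2)**2 = 21025/4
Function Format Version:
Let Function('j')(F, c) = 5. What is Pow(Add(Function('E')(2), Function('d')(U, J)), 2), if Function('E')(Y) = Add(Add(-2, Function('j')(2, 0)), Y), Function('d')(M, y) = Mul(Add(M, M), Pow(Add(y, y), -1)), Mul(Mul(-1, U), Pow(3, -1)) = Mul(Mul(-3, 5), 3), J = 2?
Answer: Rational(21025, 4) ≈ 5256.3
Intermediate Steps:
U = 135 (U = Mul(-3, Mul(Mul(-3, 5), 3)) = Mul(-3, Mul(-15, 3)) = Mul(-3, -45) = 135)
Function('d')(M, y) = Mul(M, Pow(y, -1)) (Function('d')(M, y) = Mul(Mul(2, M), Pow(Mul(2, y), -1)) = Mul(Mul(2, M), Mul(Rational(1, 2), Pow(y, -1))) = Mul(M, Pow(y, -1)))
Function('E')(Y) = Add(3, Y) (Function('E')(Y) = Add(Add(-2, 5), Y) = Add(3, Y))
Pow(Add(Function('E')(2), Function('d')(U, J)), 2) = Pow(Add(Add(3, 2), Mul(135, Pow(2, -1))), 2) = Pow(Add(5, Mul(135, Rational(1, 2))), 2) = Pow(Add(5, Rational(135, 2)), 2) = Pow(Rational(145, 2), 2) = Rational(21025, 4)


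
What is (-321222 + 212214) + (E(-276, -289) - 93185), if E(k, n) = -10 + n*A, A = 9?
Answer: -204804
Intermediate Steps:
E(k, n) = -10 + 9*n (E(k, n) = -10 + n*9 = -10 + 9*n)
(-321222 + 212214) + (E(-276, -289) - 93185) = (-321222 + 212214) + ((-10 + 9*(-289)) - 93185) = -109008 + ((-10 - 2601) - 93185) = -109008 + (-2611 - 93185) = -109008 - 95796 = -204804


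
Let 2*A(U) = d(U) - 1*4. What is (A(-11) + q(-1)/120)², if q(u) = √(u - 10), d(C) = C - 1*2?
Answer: (1020 - I*√11)²/14400 ≈ 72.249 - 0.46986*I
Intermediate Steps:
d(C) = -2 + C (d(C) = C - 2 = -2 + C)
q(u) = √(-10 + u)
A(U) = -3 + U/2 (A(U) = ((-2 + U) - 1*4)/2 = ((-2 + U) - 4)/2 = (-6 + U)/2 = -3 + U/2)
(A(-11) + q(-1)/120)² = ((-3 + (½)*(-11)) + √(-10 - 1)/120)² = ((-3 - 11/2) + √(-11)*(1/120))² = (-17/2 + (I*√11)*(1/120))² = (-17/2 + I*√11/120)²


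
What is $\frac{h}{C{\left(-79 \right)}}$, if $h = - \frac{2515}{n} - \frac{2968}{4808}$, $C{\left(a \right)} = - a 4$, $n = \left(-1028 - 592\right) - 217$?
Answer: $\frac{207497}{87218923} \approx 0.002379$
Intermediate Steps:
$n = -1837$ ($n = -1620 - 217 = -1837$)
$C{\left(a \right)} = - 4 a$
$h = \frac{829988}{1104037}$ ($h = - \frac{2515}{-1837} - \frac{2968}{4808} = \left(-2515\right) \left(- \frac{1}{1837}\right) - \frac{371}{601} = \frac{2515}{1837} - \frac{371}{601} = \frac{829988}{1104037} \approx 0.75178$)
$\frac{h}{C{\left(-79 \right)}} = \frac{829988}{1104037 \left(\left(-4\right) \left(-79\right)\right)} = \frac{829988}{1104037 \cdot 316} = \frac{829988}{1104037} \cdot \frac{1}{316} = \frac{207497}{87218923}$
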